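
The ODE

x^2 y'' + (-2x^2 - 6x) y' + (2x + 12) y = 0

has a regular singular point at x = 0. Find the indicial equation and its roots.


Divide by x^2 to reach normal form y'' + P_1(x) y' + P_2(x) y = 0 with P_1(x) = -2 - 6/x and P_2(x) = 2/x + 12/x^2.
x = 0 is a singular point because the y'-coefficient -2 - 6/x has a pole at x = 0 and the y-coefficient 2/x + 12/x^2 has a pole at x = 0.
It is a regular singular point because x P_1(x) = p(x) = -2x - 6 and x^2 P_2(x) = q(x) = 2x + 12 are polynomials, hence analytic at x = 0.
p(0) = -6,  q(0) = 12.
Indicial equation: r(r-1) + p(0) r + q(0) = 0, i.e. r^2 + (p(0) - 1) r + q(0) = 0, i.e. r^2 - 7 r + 12 = 0.
Discriminant: (-7)^2 - 4(12) = 1, so r = (7 ± 1)/2.
Solving: r_1 = 4, r_2 = 3.

indicial: r^2 - 7 r + 12 = 0; roots r_1 = 4, r_2 = 3


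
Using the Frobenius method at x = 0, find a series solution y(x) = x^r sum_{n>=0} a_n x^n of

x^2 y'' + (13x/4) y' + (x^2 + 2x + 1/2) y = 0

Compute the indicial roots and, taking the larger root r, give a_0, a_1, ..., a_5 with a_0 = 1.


Write in Frobenius form y'' + (p(x)/x) y' + (q(x)/x^2) y = 0:
  p(x) = 13/4,  q(x) = x^2 + 2x + 1/2.
Indicial equation: r(r-1) + (13/4) r + (1/2) = 0 -> roots r_1 = -1/4, r_2 = -2.
Take r = r_1 = -1/4. Let y(x) = x^r sum_{n>=0} a_n x^n with a_0 = 1.
Substitute y = x^r sum a_n x^n and match x^{r+n}. The recurrence is
  D(n) a_n + 2 a_{n-1} + 1 a_{n-2} = 0,  where D(n) = (r+n)(r+n-1) + (13/4)(r+n) + (1/2).
  a_n = [-2 a_{n-1} - 1 a_{n-2}] / D(n).
Since the indicial polynomial factors as (r - r_1)(r - r_2), D(n) = (r_1 + n - r_1)(r_1 + n - r_2) = n(n + 7/4).
Evaluating step by step (a_0 = 1):
  n = 1: D(1) = 1(1 + 7/4) = 11/4; numerator = -2(1) = -2; a_1 = (-2)/(11/4) = -8/11
  n = 2: D(2) = 2(2 + 7/4) = 15/2; numerator = -2(-8/11) - 1(1) = 5/11; a_2 = (5/11)/(15/2) = 2/33
  n = 3: D(3) = 3(3 + 7/4) = 57/4; numerator = -2(2/33) - 1(-8/11) = 20/33; a_3 = (20/33)/(57/4) = 80/1881
  n = 4: D(4) = 4(4 + 7/4) = 23; numerator = -2(80/1881) - 1(2/33) = -274/1881; a_4 = (-274/1881)/(23) = -274/43263
  n = 5: D(5) = 5(5 + 7/4) = 135/4; numerator = -2(-274/43263) - 1(80/1881) = -68/2277; a_5 = (-68/2277)/(135/4) = -272/307395

r = -1/4; a_0 = 1; a_1 = -8/11; a_2 = 2/33; a_3 = 80/1881; a_4 = -274/43263; a_5 = -272/307395


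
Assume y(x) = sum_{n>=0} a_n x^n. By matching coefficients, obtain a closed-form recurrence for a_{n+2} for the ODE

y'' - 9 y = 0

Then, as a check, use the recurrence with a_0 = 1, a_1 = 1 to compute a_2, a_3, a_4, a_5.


Substitute y = sum_n a_n x^n into y'' + (const) y = 0.
y''(x) = sum_{n>=0} (n+2)(n+1) a_{n+2} x^n.
The ODE becomes sum_n [(n+2)(n+1) a_{n+2} - 9 a_n] x^n = 0.
Setting each coefficient to zero gives the recurrence:
  (n+2)(n+1) a_{n+2} - 9 a_n = 0,
  a_{n+2} = 9 / ((n+1)(n+2)) a_n.

Check with a_0 = 1, a_1 = 1 (apply the recurrence for n = 0, 1, 2, 3): a_0 = 1, a_1 = 1, a_2 = 9/2, a_3 = 3/2, a_4 = 27/8, a_5 = 27/40.

a_{n+2} = 9/((n+1)(n+2)) * a_n; check: a_0 = 1, a_1 = 1, a_2 = 9/2, a_3 = 3/2, a_4 = 27/8, a_5 = 27/40


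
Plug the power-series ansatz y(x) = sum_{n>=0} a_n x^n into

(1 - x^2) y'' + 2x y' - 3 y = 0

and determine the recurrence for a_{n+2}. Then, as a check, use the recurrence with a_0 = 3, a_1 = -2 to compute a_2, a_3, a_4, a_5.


Substitute y = sum_n a_n x^n.
(1 - 1 x^2) y'' contributes (n+2)(n+1) a_{n+2} - n(n-1) a_n at x^n.
2 x y'(x) contributes 2 n a_n at x^n.
-3 y(x) contributes -3 a_n at x^n.
Matching x^n: (n+2)(n+1) a_{n+2} + (-n(n-1) + 2 n - 3) a_n = 0.
Thus a_{n+2} = (n(n-1) - 2 n + 3) / ((n+1)(n+2)) * a_n.

Check with a_0 = 3, a_1 = -2 (apply the recurrence for n = 0, 1, 2, 3): a_0 = 3, a_1 = -2, a_2 = 9/2, a_3 = -1/3, a_4 = 3/8, a_5 = -1/20.

a_(n+2) = (n(n-1) - 2 n + 3) / ((n+1)(n+2)) * a_n; check: a_0 = 3, a_1 = -2, a_2 = 9/2, a_3 = -1/3, a_4 = 3/8, a_5 = -1/20


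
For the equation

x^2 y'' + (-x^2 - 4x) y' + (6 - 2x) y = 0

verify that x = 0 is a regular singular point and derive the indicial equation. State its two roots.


Divide by x^2 to reach normal form y'' + P_1(x) y' + P_2(x) y = 0 with P_1(x) = -1 - 4/x and P_2(x) = -2/x + 6/x^2.
x = 0 is a singular point because the y'-coefficient -1 - 4/x has a pole at x = 0 and the y-coefficient -2/x + 6/x^2 has a pole at x = 0.
It is a regular singular point because x P_1(x) = p(x) = -x - 4 and x^2 P_2(x) = q(x) = 6 - 2x are polynomials, hence analytic at x = 0.
p(0) = -4,  q(0) = 6.
Indicial equation: r(r-1) + p(0) r + q(0) = 0, i.e. r^2 + (p(0) - 1) r + q(0) = 0, i.e. r^2 - 5 r + 6 = 0.
Discriminant: (-5)^2 - 4(6) = 1, so r = (5 ± 1)/2.
Solving: r_1 = 3, r_2 = 2.

indicial: r^2 - 5 r + 6 = 0; roots r_1 = 3, r_2 = 2


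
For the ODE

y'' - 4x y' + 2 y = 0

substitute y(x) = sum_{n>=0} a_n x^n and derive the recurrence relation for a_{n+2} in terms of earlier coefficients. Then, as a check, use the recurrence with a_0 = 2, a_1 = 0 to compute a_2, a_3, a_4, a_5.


Substitute y = sum_n a_n x^n.
y''(x) has coefficient (n+2)(n+1) a_{n+2} at x^n;
-4 x y'(x) has coefficient -4 n a_n at x^n (shift);
2 y(x) has coefficient 2 a_n at x^n.
Matching x^n: (n+2)(n+1) a_{n+2} + (-4n + 2) a_n = 0.
Thus a_{n+2} = (4n - 2) / ((n+1)(n+2)) * a_n.

Check with a_0 = 2, a_1 = 0 (apply the recurrence for n = 0, 1, 2, 3): a_0 = 2, a_1 = 0, a_2 = -2, a_3 = 0, a_4 = -1, a_5 = 0.

a_(n+2) = (4n - 2) / ((n+1)(n+2)) * a_n; check: a_0 = 2, a_1 = 0, a_2 = -2, a_3 = 0, a_4 = -1, a_5 = 0


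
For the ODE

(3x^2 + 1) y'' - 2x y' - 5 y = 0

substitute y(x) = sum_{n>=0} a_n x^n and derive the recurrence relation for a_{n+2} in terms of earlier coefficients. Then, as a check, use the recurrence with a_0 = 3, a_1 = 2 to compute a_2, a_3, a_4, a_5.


Substitute y = sum_n a_n x^n.
(1 + 3 x^2) y'' contributes (n+2)(n+1) a_{n+2} + 3 n(n-1) a_n at x^n.
-2 x y'(x) contributes -2 n a_n at x^n.
-5 y(x) contributes -5 a_n at x^n.
Matching x^n: (n+2)(n+1) a_{n+2} + (3 n(n-1) - 2 n - 5) a_n = 0.
Thus a_{n+2} = (-3 n(n-1) + 2 n + 5) / ((n+1)(n+2)) * a_n.

Check with a_0 = 3, a_1 = 2 (apply the recurrence for n = 0, 1, 2, 3): a_0 = 3, a_1 = 2, a_2 = 15/2, a_3 = 7/3, a_4 = 15/8, a_5 = -49/60.

a_(n+2) = (-3 n(n-1) + 2 n + 5) / ((n+1)(n+2)) * a_n; check: a_0 = 3, a_1 = 2, a_2 = 15/2, a_3 = 7/3, a_4 = 15/8, a_5 = -49/60


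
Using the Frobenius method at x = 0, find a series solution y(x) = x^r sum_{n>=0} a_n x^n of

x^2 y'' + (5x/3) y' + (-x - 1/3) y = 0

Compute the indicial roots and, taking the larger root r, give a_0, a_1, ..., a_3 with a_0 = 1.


Write in Frobenius form y'' + (p(x)/x) y' + (q(x)/x^2) y = 0:
  p(x) = 5/3,  q(x) = -x - 1/3.
Indicial equation: r(r-1) + (5/3) r + (-1/3) = 0 -> roots r_1 = 1/3, r_2 = -1.
Take r = r_1 = 1/3. Let y(x) = x^r sum_{n>=0} a_n x^n with a_0 = 1.
Substitute y = x^r sum a_n x^n and match x^{r+n}. The recurrence is
  D(n) a_n - 1 a_{n-1} = 0,  where D(n) = (r+n)(r+n-1) + (5/3)(r+n) + (-1/3).
  a_n = 1 / D(n) * a_{n-1}.
Since the indicial polynomial factors as (r - r_1)(r - r_2), D(n) = (r_1 + n - r_1)(r_1 + n - r_2) = n(n + 4/3).
Evaluating step by step (a_0 = 1):
  n = 1: D(1) = 1(1 + 4/3) = 7/3; numerator = 1(1) = 1; a_1 = (1)/(7/3) = 3/7
  n = 2: D(2) = 2(2 + 4/3) = 20/3; numerator = 1(3/7) = 3/7; a_2 = (3/7)/(20/3) = 9/140
  n = 3: D(3) = 3(3 + 4/3) = 13; numerator = 1(9/140) = 9/140; a_3 = (9/140)/(13) = 9/1820

r = 1/3; a_0 = 1; a_1 = 3/7; a_2 = 9/140; a_3 = 9/1820


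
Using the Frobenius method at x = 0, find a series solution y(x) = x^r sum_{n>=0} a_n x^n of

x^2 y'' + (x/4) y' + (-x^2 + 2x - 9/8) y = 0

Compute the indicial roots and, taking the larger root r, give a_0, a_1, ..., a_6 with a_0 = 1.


Write in Frobenius form y'' + (p(x)/x) y' + (q(x)/x^2) y = 0:
  p(x) = 1/4,  q(x) = -x^2 + 2x - 9/8.
Indicial equation: r(r-1) + (1/4) r + (-9/8) = 0 -> roots r_1 = 3/2, r_2 = -3/4.
Take r = r_1 = 3/2. Let y(x) = x^r sum_{n>=0} a_n x^n with a_0 = 1.
Substitute y = x^r sum a_n x^n and match x^{r+n}. The recurrence is
  D(n) a_n + 2 a_{n-1} - 1 a_{n-2} = 0,  where D(n) = (r+n)(r+n-1) + (1/4)(r+n) + (-9/8).
  a_n = [-2 a_{n-1} + 1 a_{n-2}] / D(n).
Since the indicial polynomial factors as (r - r_1)(r - r_2), D(n) = (r_1 + n - r_1)(r_1 + n - r_2) = n(n + 9/4).
Evaluating step by step (a_0 = 1):
  n = 1: D(1) = 1(1 + 9/4) = 13/4; numerator = -2(1) = -2; a_1 = (-2)/(13/4) = -8/13
  n = 2: D(2) = 2(2 + 9/4) = 17/2; numerator = -2(-8/13) + 1(1) = 29/13; a_2 = (29/13)/(17/2) = 58/221
  n = 3: D(3) = 3(3 + 9/4) = 63/4; numerator = -2(58/221) + 1(-8/13) = -252/221; a_3 = (-252/221)/(63/4) = -16/221
  n = 4: D(4) = 4(4 + 9/4) = 25; numerator = -2(-16/221) + 1(58/221) = 90/221; a_4 = (90/221)/(25) = 18/1105
  n = 5: D(5) = 5(5 + 9/4) = 145/4; numerator = -2(18/1105) + 1(-16/221) = -116/1105; a_5 = (-116/1105)/(145/4) = -16/5525
  n = 6: D(6) = 6(6 + 9/4) = 99/2; numerator = -2(-16/5525) + 1(18/1105) = 122/5525; a_6 = (122/5525)/(99/2) = 244/546975

r = 3/2; a_0 = 1; a_1 = -8/13; a_2 = 58/221; a_3 = -16/221; a_4 = 18/1105; a_5 = -16/5525; a_6 = 244/546975


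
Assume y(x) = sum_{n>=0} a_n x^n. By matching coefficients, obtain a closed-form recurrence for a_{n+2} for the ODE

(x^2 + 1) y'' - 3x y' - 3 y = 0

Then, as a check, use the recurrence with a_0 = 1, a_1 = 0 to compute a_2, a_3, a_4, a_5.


Substitute y = sum_n a_n x^n.
(1 + 1 x^2) y'' contributes (n+2)(n+1) a_{n+2} + n(n-1) a_n at x^n.
-3 x y'(x) contributes -3 n a_n at x^n.
-3 y(x) contributes -3 a_n at x^n.
Matching x^n: (n+2)(n+1) a_{n+2} + (n(n-1) - 3 n - 3) a_n = 0.
Thus a_{n+2} = (-n(n-1) + 3 n + 3) / ((n+1)(n+2)) * a_n.

Check with a_0 = 1, a_1 = 0 (apply the recurrence for n = 0, 1, 2, 3): a_0 = 1, a_1 = 0, a_2 = 3/2, a_3 = 0, a_4 = 7/8, a_5 = 0.

a_(n+2) = (-n(n-1) + 3 n + 3) / ((n+1)(n+2)) * a_n; check: a_0 = 1, a_1 = 0, a_2 = 3/2, a_3 = 0, a_4 = 7/8, a_5 = 0


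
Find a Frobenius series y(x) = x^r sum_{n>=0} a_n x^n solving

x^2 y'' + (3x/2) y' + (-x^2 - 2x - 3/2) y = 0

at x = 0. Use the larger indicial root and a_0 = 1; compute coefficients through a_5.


Write in Frobenius form y'' + (p(x)/x) y' + (q(x)/x^2) y = 0:
  p(x) = 3/2,  q(x) = -x^2 - 2x - 3/2.
Indicial equation: r(r-1) + (3/2) r + (-3/2) = 0 -> roots r_1 = 1, r_2 = -3/2.
Take r = r_1 = 1. Let y(x) = x^r sum_{n>=0} a_n x^n with a_0 = 1.
Substitute y = x^r sum a_n x^n and match x^{r+n}. The recurrence is
  D(n) a_n - 2 a_{n-1} - 1 a_{n-2} = 0,  where D(n) = (r+n)(r+n-1) + (3/2)(r+n) + (-3/2).
  a_n = [2 a_{n-1} + 1 a_{n-2}] / D(n).
Since the indicial polynomial factors as (r - r_1)(r - r_2), D(n) = (r_1 + n - r_1)(r_1 + n - r_2) = n(n + 5/2).
Evaluating step by step (a_0 = 1):
  n = 1: D(1) = 1(1 + 5/2) = 7/2; numerator = 2(1) = 2; a_1 = (2)/(7/2) = 4/7
  n = 2: D(2) = 2(2 + 5/2) = 9; numerator = 2(4/7) + 1(1) = 15/7; a_2 = (15/7)/(9) = 5/21
  n = 3: D(3) = 3(3 + 5/2) = 33/2; numerator = 2(5/21) + 1(4/7) = 22/21; a_3 = (22/21)/(33/2) = 4/63
  n = 4: D(4) = 4(4 + 5/2) = 26; numerator = 2(4/63) + 1(5/21) = 23/63; a_4 = (23/63)/(26) = 23/1638
  n = 5: D(5) = 5(5 + 5/2) = 75/2; numerator = 2(23/1638) + 1(4/63) = 25/273; a_5 = (25/273)/(75/2) = 2/819

r = 1; a_0 = 1; a_1 = 4/7; a_2 = 5/21; a_3 = 4/63; a_4 = 23/1638; a_5 = 2/819


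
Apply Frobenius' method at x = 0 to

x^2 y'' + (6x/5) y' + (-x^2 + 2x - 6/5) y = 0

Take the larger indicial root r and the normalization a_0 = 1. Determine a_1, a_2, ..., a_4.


Write in Frobenius form y'' + (p(x)/x) y' + (q(x)/x^2) y = 0:
  p(x) = 6/5,  q(x) = -x^2 + 2x - 6/5.
Indicial equation: r(r-1) + (6/5) r + (-6/5) = 0 -> roots r_1 = 1, r_2 = -6/5.
Take r = r_1 = 1. Let y(x) = x^r sum_{n>=0} a_n x^n with a_0 = 1.
Substitute y = x^r sum a_n x^n and match x^{r+n}. The recurrence is
  D(n) a_n + 2 a_{n-1} - 1 a_{n-2} = 0,  where D(n) = (r+n)(r+n-1) + (6/5)(r+n) + (-6/5).
  a_n = [-2 a_{n-1} + 1 a_{n-2}] / D(n).
Since the indicial polynomial factors as (r - r_1)(r - r_2), D(n) = (r_1 + n - r_1)(r_1 + n - r_2) = n(n + 11/5).
Evaluating step by step (a_0 = 1):
  n = 1: D(1) = 1(1 + 11/5) = 16/5; numerator = -2(1) = -2; a_1 = (-2)/(16/5) = -5/8
  n = 2: D(2) = 2(2 + 11/5) = 42/5; numerator = -2(-5/8) + 1(1) = 9/4; a_2 = (9/4)/(42/5) = 15/56
  n = 3: D(3) = 3(3 + 11/5) = 78/5; numerator = -2(15/56) + 1(-5/8) = -65/56; a_3 = (-65/56)/(78/5) = -25/336
  n = 4: D(4) = 4(4 + 11/5) = 124/5; numerator = -2(-25/336) + 1(15/56) = 5/12; a_4 = (5/12)/(124/5) = 25/1488

r = 1; a_0 = 1; a_1 = -5/8; a_2 = 15/56; a_3 = -25/336; a_4 = 25/1488


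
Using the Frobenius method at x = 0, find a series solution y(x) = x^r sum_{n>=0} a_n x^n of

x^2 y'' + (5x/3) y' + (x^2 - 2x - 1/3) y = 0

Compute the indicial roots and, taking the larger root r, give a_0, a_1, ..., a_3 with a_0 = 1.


Write in Frobenius form y'' + (p(x)/x) y' + (q(x)/x^2) y = 0:
  p(x) = 5/3,  q(x) = x^2 - 2x - 1/3.
Indicial equation: r(r-1) + (5/3) r + (-1/3) = 0 -> roots r_1 = 1/3, r_2 = -1.
Take r = r_1 = 1/3. Let y(x) = x^r sum_{n>=0} a_n x^n with a_0 = 1.
Substitute y = x^r sum a_n x^n and match x^{r+n}. The recurrence is
  D(n) a_n - 2 a_{n-1} + 1 a_{n-2} = 0,  where D(n) = (r+n)(r+n-1) + (5/3)(r+n) + (-1/3).
  a_n = [2 a_{n-1} - 1 a_{n-2}] / D(n).
Since the indicial polynomial factors as (r - r_1)(r - r_2), D(n) = (r_1 + n - r_1)(r_1 + n - r_2) = n(n + 4/3).
Evaluating step by step (a_0 = 1):
  n = 1: D(1) = 1(1 + 4/3) = 7/3; numerator = 2(1) = 2; a_1 = (2)/(7/3) = 6/7
  n = 2: D(2) = 2(2 + 4/3) = 20/3; numerator = 2(6/7) - 1(1) = 5/7; a_2 = (5/7)/(20/3) = 3/28
  n = 3: D(3) = 3(3 + 4/3) = 13; numerator = 2(3/28) - 1(6/7) = -9/14; a_3 = (-9/14)/(13) = -9/182

r = 1/3; a_0 = 1; a_1 = 6/7; a_2 = 3/28; a_3 = -9/182


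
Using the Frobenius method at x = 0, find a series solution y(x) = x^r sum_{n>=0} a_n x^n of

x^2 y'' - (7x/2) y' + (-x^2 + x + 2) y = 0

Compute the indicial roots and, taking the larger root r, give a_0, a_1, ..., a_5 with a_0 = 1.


Write in Frobenius form y'' + (p(x)/x) y' + (q(x)/x^2) y = 0:
  p(x) = -7/2,  q(x) = -x^2 + x + 2.
Indicial equation: r(r-1) + (-7/2) r + (2) = 0 -> roots r_1 = 4, r_2 = 1/2.
Take r = r_1 = 4. Let y(x) = x^r sum_{n>=0} a_n x^n with a_0 = 1.
Substitute y = x^r sum a_n x^n and match x^{r+n}. The recurrence is
  D(n) a_n + 1 a_{n-1} - 1 a_{n-2} = 0,  where D(n) = (r+n)(r+n-1) + (-7/2)(r+n) + (2).
  a_n = [-1 a_{n-1} + 1 a_{n-2}] / D(n).
Since the indicial polynomial factors as (r - r_1)(r - r_2), D(n) = (r_1 + n - r_1)(r_1 + n - r_2) = n(n + 7/2).
Evaluating step by step (a_0 = 1):
  n = 1: D(1) = 1(1 + 7/2) = 9/2; numerator = -1(1) = -1; a_1 = (-1)/(9/2) = -2/9
  n = 2: D(2) = 2(2 + 7/2) = 11; numerator = -1(-2/9) + 1(1) = 11/9; a_2 = (11/9)/(11) = 1/9
  n = 3: D(3) = 3(3 + 7/2) = 39/2; numerator = -1(1/9) + 1(-2/9) = -1/3; a_3 = (-1/3)/(39/2) = -2/117
  n = 4: D(4) = 4(4 + 7/2) = 30; numerator = -1(-2/117) + 1(1/9) = 5/39; a_4 = (5/39)/(30) = 1/234
  n = 5: D(5) = 5(5 + 7/2) = 85/2; numerator = -1(1/234) + 1(-2/117) = -5/234; a_5 = (-5/234)/(85/2) = -1/1989

r = 4; a_0 = 1; a_1 = -2/9; a_2 = 1/9; a_3 = -2/117; a_4 = 1/234; a_5 = -1/1989


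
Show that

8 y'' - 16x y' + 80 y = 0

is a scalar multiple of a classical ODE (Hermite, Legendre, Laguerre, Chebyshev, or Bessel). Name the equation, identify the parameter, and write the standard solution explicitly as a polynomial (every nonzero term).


All three coefficients share the factor 8; dividing through by 8 gives  y'' - 2x y' + 10 y = 0.
This matches the Hermite equation y'' - 2x y' + 2n y = 0 with 2n = 10, so n = 5; the polynomial solution is H_5(x).
With y = sum_k a_k x^k, matching x^k gives (k+2)(k+1) a_{k+2} = 2(k - n) a_k = 2(k - 5) a_k. The right side vanishes at k = 5, so the series with the parity of 5 terminates at degree 5.
Standard normalization: leading coefficient of H_n is 2^n, so a_5 = 2^5 = 32. Work downward with a_k = (k+1)(k+2) a_{k+2} / (2(k - n)):
  a_3 = (4)(5)(32) / (2(3 - 5)) = 640/(-4) = -160
  a_1 = (2)(3)(-160) / (2(1 - 5)) = -960/(-8) = 120
Hence H_5(x) = 32 x^5 - 160 x^3 + 120 x.

H_5(x); series = 32 x^5 - 160 x^3 + 120 x


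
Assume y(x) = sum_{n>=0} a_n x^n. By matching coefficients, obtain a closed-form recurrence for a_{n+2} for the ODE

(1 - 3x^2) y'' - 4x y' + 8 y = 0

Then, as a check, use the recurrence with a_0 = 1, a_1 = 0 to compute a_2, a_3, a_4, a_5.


Substitute y = sum_n a_n x^n.
(1 - 3 x^2) y'' contributes (n+2)(n+1) a_{n+2} - 3 n(n-1) a_n at x^n.
-4 x y'(x) contributes -4 n a_n at x^n.
8 y(x) contributes 8 a_n at x^n.
Matching x^n: (n+2)(n+1) a_{n+2} + (-3 n(n-1) - 4 n + 8) a_n = 0.
Thus a_{n+2} = (3 n(n-1) + 4 n - 8) / ((n+1)(n+2)) * a_n.

Check with a_0 = 1, a_1 = 0 (apply the recurrence for n = 0, 1, 2, 3): a_0 = 1, a_1 = 0, a_2 = -4, a_3 = 0, a_4 = -2, a_5 = 0.

a_(n+2) = (3 n(n-1) + 4 n - 8) / ((n+1)(n+2)) * a_n; check: a_0 = 1, a_1 = 0, a_2 = -4, a_3 = 0, a_4 = -2, a_5 = 0


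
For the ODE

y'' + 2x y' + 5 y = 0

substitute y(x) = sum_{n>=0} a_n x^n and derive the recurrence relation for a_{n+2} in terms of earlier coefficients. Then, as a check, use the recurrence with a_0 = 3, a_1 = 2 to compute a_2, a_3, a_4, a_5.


Substitute y = sum_n a_n x^n.
y''(x) has coefficient (n+2)(n+1) a_{n+2} at x^n;
2 x y'(x) has coefficient 2 n a_n at x^n (shift);
5 y(x) has coefficient 5 a_n at x^n.
Matching x^n: (n+2)(n+1) a_{n+2} + (2n + 5) a_n = 0.
Thus a_{n+2} = (-2n - 5) / ((n+1)(n+2)) * a_n.

Check with a_0 = 3, a_1 = 2 (apply the recurrence for n = 0, 1, 2, 3): a_0 = 3, a_1 = 2, a_2 = -15/2, a_3 = -7/3, a_4 = 45/8, a_5 = 77/60.

a_(n+2) = (-2n - 5) / ((n+1)(n+2)) * a_n; check: a_0 = 3, a_1 = 2, a_2 = -15/2, a_3 = -7/3, a_4 = 45/8, a_5 = 77/60


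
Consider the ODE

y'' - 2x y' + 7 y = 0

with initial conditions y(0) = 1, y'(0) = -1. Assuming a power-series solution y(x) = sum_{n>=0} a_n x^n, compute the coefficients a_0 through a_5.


Ansatz: y(x) = sum_{n>=0} a_n x^n, so y'(x) = sum_{n>=1} n a_n x^(n-1) and y''(x) = sum_{n>=2} n(n-1) a_n x^(n-2).
Substitute into P(x) y'' + Q(x) y' + R(x) y = 0 with P(x) = 1, Q(x) = -2x, R(x) = 7, and match powers of x.
Initial conditions: a_0 = 1, a_1 = -1.
Setting the coefficient of each power of x to zero and solving order by order (substituting the coefficients already found):
  x^0: 2 a_2 + 7 a_0 = 0  ->  2 a_2 = -7 a_0 = -7  ->  a_2 = -7/2
  x^1: 6 a_3 + 5 a_1 = 0  ->  6 a_3 = -5 a_1 = 5  ->  a_3 = 5/6
  x^2: 12 a_4 + 3 a_2 = 0  ->  12 a_4 = -3 a_2 = 21/2  ->  a_4 = 7/8
  x^3: 20 a_5 + a_3 = 0  ->  20 a_5 = -a_3 = -5/6  ->  a_5 = -1/24
Truncated series: y(x) = 1 - x - (7/2) x^2 + (5/6) x^3 + (7/8) x^4 - (1/24) x^5 + O(x^6).

a_0 = 1; a_1 = -1; a_2 = -7/2; a_3 = 5/6; a_4 = 7/8; a_5 = -1/24


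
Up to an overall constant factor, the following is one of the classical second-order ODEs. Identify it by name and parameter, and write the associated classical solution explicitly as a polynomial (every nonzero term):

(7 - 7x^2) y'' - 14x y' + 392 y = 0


All three coefficients share the factor 7; dividing through by 7 gives  (1 - x^2) y'' - 2x y' + 56 y = 0.
This matches the Legendre equation (1 - x^2) y'' - 2x y' + n(n+1) y = 0 (note the -2x y' term) with n(n+1) = 56, so n = 7; the polynomial solution is P_7(x).
With y = sum_k a_k x^k, matching x^k gives (k+2)(k+1) a_{k+2} = [k(k+1) - n(n+1)] a_k = (k - 7)(k + 8) a_k. The right side vanishes at k = 7, so the series with the parity of 7 terminates at degree 7.
Standard normalization (P_n(1) = 1): leading coefficient (2n)!/(2^n (n!)^2) = 87178291200/(128*25401600) = 429/16, so a_7 = 429/16. Work downward with a_k = (k+1)(k+2) a_{k+2} / ((k - 7)(k + 8)):
  a_5 = (6)(7)(429/16) / ((5 - 7)(5 + 8)) = (9009/8)/(-26) = -693/16
  a_3 = (4)(5)(-693/16) / ((3 - 7)(3 + 8)) = (-3465/4)/(-44) = 315/16
  a_1 = (2)(3)(315/16) / ((1 - 7)(1 + 8)) = (945/8)/(-54) = -35/16
Hence P_7(x) = 429 x^7/16 - 693 x^5/16 + 315 x^3/16 - 35 x/16.

P_7(x); series = 429 x^7/16 - 693 x^5/16 + 315 x^3/16 - 35 x/16


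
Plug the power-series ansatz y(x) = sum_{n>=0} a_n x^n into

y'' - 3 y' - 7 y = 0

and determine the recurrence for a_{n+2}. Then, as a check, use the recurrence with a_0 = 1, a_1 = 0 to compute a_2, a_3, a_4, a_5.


Substitute y = sum_n a_n x^n.
y''(x) has coefficient (n+2)(n+1) a_{n+2} at x^n;
-3 y'(x) has coefficient -3 (n+1) a_{n+1} at x^n;
-7 y(x) has coefficient -7 a_n at x^n.
Matching x^n: (n+2)(n+1) a_{n+2} - 3 (n+1) a_{n+1} - 7 a_n = 0.
Thus a_{n+2} = [3 (n+1) a_{n+1} + 7 a_n] / ((n+1)(n+2)).

Check with a_0 = 1, a_1 = 0 (apply the recurrence for n = 0, 1, 2, 3): a_0 = 1, a_1 = 0, a_2 = 7/2, a_3 = 7/2, a_4 = 14/3, a_5 = 161/40.

a_(n+2) = [3 (n+1) a_(n+1) + 7 a_n] / ((n+1)(n+2)); check: a_0 = 1, a_1 = 0, a_2 = 7/2, a_3 = 7/2, a_4 = 14/3, a_5 = 161/40


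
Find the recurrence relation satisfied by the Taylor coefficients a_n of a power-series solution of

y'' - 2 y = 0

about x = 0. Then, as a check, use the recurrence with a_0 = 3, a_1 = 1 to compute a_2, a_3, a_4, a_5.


Substitute y = sum_n a_n x^n into y'' + (const) y = 0.
y''(x) = sum_{n>=0} (n+2)(n+1) a_{n+2} x^n.
The ODE becomes sum_n [(n+2)(n+1) a_{n+2} - 2 a_n] x^n = 0.
Setting each coefficient to zero gives the recurrence:
  (n+2)(n+1) a_{n+2} - 2 a_n = 0,
  a_{n+2} = 2 / ((n+1)(n+2)) a_n.

Check with a_0 = 3, a_1 = 1 (apply the recurrence for n = 0, 1, 2, 3): a_0 = 3, a_1 = 1, a_2 = 3, a_3 = 1/3, a_4 = 1/2, a_5 = 1/30.

a_{n+2} = 2/((n+1)(n+2)) * a_n; check: a_0 = 3, a_1 = 1, a_2 = 3, a_3 = 1/3, a_4 = 1/2, a_5 = 1/30


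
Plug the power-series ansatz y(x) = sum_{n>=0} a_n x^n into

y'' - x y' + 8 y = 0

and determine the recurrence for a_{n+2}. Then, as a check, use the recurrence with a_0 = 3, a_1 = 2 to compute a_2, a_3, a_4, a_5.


Substitute y = sum_n a_n x^n.
y''(x) has coefficient (n+2)(n+1) a_{n+2} at x^n;
-x y'(x) has coefficient -n a_n at x^n (shift);
8 y(x) has coefficient 8 a_n at x^n.
Matching x^n: (n+2)(n+1) a_{n+2} + (-n + 8) a_n = 0.
Thus a_{n+2} = (n - 8) / ((n+1)(n+2)) * a_n.

Check with a_0 = 3, a_1 = 2 (apply the recurrence for n = 0, 1, 2, 3): a_0 = 3, a_1 = 2, a_2 = -12, a_3 = -7/3, a_4 = 6, a_5 = 7/12.

a_(n+2) = (n - 8) / ((n+1)(n+2)) * a_n; check: a_0 = 3, a_1 = 2, a_2 = -12, a_3 = -7/3, a_4 = 6, a_5 = 7/12


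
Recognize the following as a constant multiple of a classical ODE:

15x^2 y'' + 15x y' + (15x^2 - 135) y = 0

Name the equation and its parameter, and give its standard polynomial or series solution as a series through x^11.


All three coefficients share the factor 15; dividing through by 15 gives  x^2 y'' + x y' + (x^2 - 9) y = 0.
This matches the Bessel equation x^2 y'' + x y' + (x^2 - nu^2) y = 0 with nu^2 = 9, so nu = 3; the solution bounded at x = 0 is J_3(x).
Frobenius at x = 0: indicial roots ±nu; for r = nu the recurrence k(k + 2nu) c_k = -c_{k-2} gives the standard series J_nu(x) = sum_{k>=0} (-1)^k / (k! (k+nu)!) (x/2)^(2k+nu). Evaluate the first 5 terms:
  k = 0: (-1)^0 / (0! * 3! * 2^3) x^3 = 1/(1*6*8) x^3 = (1/48) x^3
  k = 1: (-1)^1 / (1! * 4! * 2^5) x^5 = -1/(1*24*32) x^5 = (-1/768) x^5
  k = 2: (-1)^2 / (2! * 5! * 2^7) x^7 = 1/(2*120*128) x^7 = (1/30720) x^7
  k = 3: (-1)^3 / (3! * 6! * 2^9) x^9 = -1/(6*720*512) x^9 = (-1/2211840) x^9
  k = 4: (-1)^4 / (4! * 7! * 2^11) x^11 = 1/(24*5040*2048) x^11 = (1/247726080) x^11
Hence J_3(x) = x^11/247726080 - x^9/2211840 + x^7/30720 - x^5/768 + x^3/48 + ....

J_3(x); series = x^11/247726080 - x^9/2211840 + x^7/30720 - x^5/768 + x^3/48


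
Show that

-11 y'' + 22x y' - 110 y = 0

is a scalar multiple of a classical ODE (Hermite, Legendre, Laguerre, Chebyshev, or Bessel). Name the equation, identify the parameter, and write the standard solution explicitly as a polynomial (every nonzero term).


All three coefficients share the factor -11; dividing through by -11 gives  y'' - 2x y' + 10 y = 0.
This matches the Hermite equation y'' - 2x y' + 2n y = 0 with 2n = 10, so n = 5; the polynomial solution is H_5(x).
With y = sum_k a_k x^k, matching x^k gives (k+2)(k+1) a_{k+2} = 2(k - n) a_k = 2(k - 5) a_k. The right side vanishes at k = 5, so the series with the parity of 5 terminates at degree 5.
Standard normalization: leading coefficient of H_n is 2^n, so a_5 = 2^5 = 32. Work downward with a_k = (k+1)(k+2) a_{k+2} / (2(k - n)):
  a_3 = (4)(5)(32) / (2(3 - 5)) = 640/(-4) = -160
  a_1 = (2)(3)(-160) / (2(1 - 5)) = -960/(-8) = 120
Hence H_5(x) = 32 x^5 - 160 x^3 + 120 x.

H_5(x); series = 32 x^5 - 160 x^3 + 120 x


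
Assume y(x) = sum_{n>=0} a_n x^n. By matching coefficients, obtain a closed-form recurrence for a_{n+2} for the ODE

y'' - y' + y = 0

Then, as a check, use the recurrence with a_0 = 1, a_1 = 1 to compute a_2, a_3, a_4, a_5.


Substitute y = sum_n a_n x^n.
y''(x) has coefficient (n+2)(n+1) a_{n+2} at x^n;
-y'(x) has coefficient -(n+1) a_{n+1} at x^n;
y(x) has coefficient 1 a_n at x^n.
Matching x^n: (n+2)(n+1) a_{n+2} - (n+1) a_{n+1} + 1 a_n = 0.
Thus a_{n+2} = [(n+1) a_{n+1} - 1 a_n] / ((n+1)(n+2)).

Check with a_0 = 1, a_1 = 1 (apply the recurrence for n = 0, 1, 2, 3): a_0 = 1, a_1 = 1, a_2 = 0, a_3 = -1/6, a_4 = -1/24, a_5 = 0.

a_(n+2) = [(n+1) a_(n+1) - 1 a_n] / ((n+1)(n+2)); check: a_0 = 1, a_1 = 1, a_2 = 0, a_3 = -1/6, a_4 = -1/24, a_5 = 0


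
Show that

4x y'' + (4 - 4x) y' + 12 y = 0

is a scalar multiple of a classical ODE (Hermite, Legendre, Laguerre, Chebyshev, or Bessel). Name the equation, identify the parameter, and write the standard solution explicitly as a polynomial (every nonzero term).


All three coefficients share the factor 4; dividing through by 4 gives  x y'' + (1 - x) y' + 3 y = 0.
This matches the Laguerre equation x y'' + (1 - x) y' + n y = 0 with n = 3; the polynomial solution is L_3(x).
With y = sum_k a_k x^k, matching x^k gives (k+1)k a_{k+1} + (k+1) a_{k+1} - k a_k + n a_k = 0, i.e. (k+1)^2 a_{k+1} = (k - n) a_k = (k - 3) a_k. The right side vanishes at k = 3, so the series terminates at degree 3.
Standard normalization L_n(0) = 1 gives a_0 = 1. Work upward with a_{k+1} = (k - 3) a_k / (k+1)^2:
  a_1 = (0 - 3)(1) / 1^2 = -3/1 = -3
  a_2 = (1 - 3)(-3) / 2^2 = 6/4 = 3/2
  a_3 = (2 - 3)(3/2) / 3^2 = (-3/2)/9 = -1/6
Hence L_3(x) = -x^3/6 + 3 x^2/2 - 3 x + 1.

L_3(x); series = -x^3/6 + 3 x^2/2 - 3 x + 1


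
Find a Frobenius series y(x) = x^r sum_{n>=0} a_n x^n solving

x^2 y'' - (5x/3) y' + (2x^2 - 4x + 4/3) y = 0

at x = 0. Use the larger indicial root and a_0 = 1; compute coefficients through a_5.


Write in Frobenius form y'' + (p(x)/x) y' + (q(x)/x^2) y = 0:
  p(x) = -5/3,  q(x) = 2x^2 - 4x + 4/3.
Indicial equation: r(r-1) + (-5/3) r + (4/3) = 0 -> roots r_1 = 2, r_2 = 2/3.
Take r = r_1 = 2. Let y(x) = x^r sum_{n>=0} a_n x^n with a_0 = 1.
Substitute y = x^r sum a_n x^n and match x^{r+n}. The recurrence is
  D(n) a_n - 4 a_{n-1} + 2 a_{n-2} = 0,  where D(n) = (r+n)(r+n-1) + (-5/3)(r+n) + (4/3).
  a_n = [4 a_{n-1} - 2 a_{n-2}] / D(n).
Since the indicial polynomial factors as (r - r_1)(r - r_2), D(n) = (r_1 + n - r_1)(r_1 + n - r_2) = n(n + 4/3).
Evaluating step by step (a_0 = 1):
  n = 1: D(1) = 1(1 + 4/3) = 7/3; numerator = 4(1) = 4; a_1 = (4)/(7/3) = 12/7
  n = 2: D(2) = 2(2 + 4/3) = 20/3; numerator = 4(12/7) - 2(1) = 34/7; a_2 = (34/7)/(20/3) = 51/70
  n = 3: D(3) = 3(3 + 4/3) = 13; numerator = 4(51/70) - 2(12/7) = -18/35; a_3 = (-18/35)/(13) = -18/455
  n = 4: D(4) = 4(4 + 4/3) = 64/3; numerator = 4(-18/455) - 2(51/70) = -21/13; a_4 = (-21/13)/(64/3) = -63/832
  n = 5: D(5) = 5(5 + 4/3) = 95/3; numerator = 4(-63/832) - 2(-18/455) = -1629/7280; a_5 = (-1629/7280)/(95/3) = -4887/691600

r = 2; a_0 = 1; a_1 = 12/7; a_2 = 51/70; a_3 = -18/455; a_4 = -63/832; a_5 = -4887/691600


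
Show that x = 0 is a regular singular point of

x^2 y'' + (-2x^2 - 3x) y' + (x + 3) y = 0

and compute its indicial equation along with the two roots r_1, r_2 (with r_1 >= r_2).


Divide by x^2 to reach normal form y'' + P_1(x) y' + P_2(x) y = 0 with P_1(x) = -2 - 3/x and P_2(x) = 1/x + 3/x^2.
x = 0 is a singular point because the y'-coefficient -2 - 3/x has a pole at x = 0 and the y-coefficient 1/x + 3/x^2 has a pole at x = 0.
It is a regular singular point because x P_1(x) = p(x) = -2x - 3 and x^2 P_2(x) = q(x) = x + 3 are polynomials, hence analytic at x = 0.
p(0) = -3,  q(0) = 3.
Indicial equation: r(r-1) + p(0) r + q(0) = 0, i.e. r^2 + (p(0) - 1) r + q(0) = 0, i.e. r^2 - 4 r + 3 = 0.
Discriminant: (-4)^2 - 4(3) = 4, so r = (4 ± 2)/2.
Solving: r_1 = 3, r_2 = 1.

indicial: r^2 - 4 r + 3 = 0; roots r_1 = 3, r_2 = 1


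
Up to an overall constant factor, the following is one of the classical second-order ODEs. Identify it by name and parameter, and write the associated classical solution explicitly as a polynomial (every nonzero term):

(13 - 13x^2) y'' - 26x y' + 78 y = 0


All three coefficients share the factor 13; dividing through by 13 gives  (1 - x^2) y'' - 2x y' + 6 y = 0.
This matches the Legendre equation (1 - x^2) y'' - 2x y' + n(n+1) y = 0 (note the -2x y' term) with n(n+1) = 6, so n = 2; the polynomial solution is P_2(x).
With y = sum_k a_k x^k, matching x^k gives (k+2)(k+1) a_{k+2} = [k(k+1) - n(n+1)] a_k = (k - 2)(k + 3) a_k. The right side vanishes at k = 2, so the series with the parity of 2 terminates at degree 2.
Standard normalization (P_n(1) = 1): leading coefficient (2n)!/(2^n (n!)^2) = 24/(4*4) = 3/2, so a_2 = 3/2. Work downward with a_k = (k+1)(k+2) a_{k+2} / ((k - 2)(k + 3)):
  a_0 = (1)(2)(3/2) / ((0 - 2)(0 + 3)) = 3/(-6) = -1/2
Hence P_2(x) = 3 x^2/2 - 1/2.

P_2(x); series = 3 x^2/2 - 1/2


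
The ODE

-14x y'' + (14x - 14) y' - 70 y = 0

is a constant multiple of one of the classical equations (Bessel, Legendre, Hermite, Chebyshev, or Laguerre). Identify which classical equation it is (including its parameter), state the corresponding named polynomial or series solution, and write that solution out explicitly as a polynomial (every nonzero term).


All three coefficients share the factor -14; dividing through by -14 gives  x y'' + (1 - x) y' + 5 y = 0.
This matches the Laguerre equation x y'' + (1 - x) y' + n y = 0 with n = 5; the polynomial solution is L_5(x).
With y = sum_k a_k x^k, matching x^k gives (k+1)k a_{k+1} + (k+1) a_{k+1} - k a_k + n a_k = 0, i.e. (k+1)^2 a_{k+1} = (k - n) a_k = (k - 5) a_k. The right side vanishes at k = 5, so the series terminates at degree 5.
Standard normalization L_n(0) = 1 gives a_0 = 1. Work upward with a_{k+1} = (k - 5) a_k / (k+1)^2:
  a_1 = (0 - 5)(1) / 1^2 = -5/1 = -5
  a_2 = (1 - 5)(-5) / 2^2 = 20/4 = 5
  a_3 = (2 - 5)(5) / 3^2 = -15/9 = -5/3
  a_4 = (3 - 5)(-5/3) / 4^2 = (10/3)/16 = 5/24
  a_5 = (4 - 5)(5/24) / 5^2 = (-5/24)/25 = -1/120
Hence L_5(x) = -x^5/120 + 5 x^4/24 - 5 x^3/3 + 5 x^2 - 5 x + 1.

L_5(x); series = -x^5/120 + 5 x^4/24 - 5 x^3/3 + 5 x^2 - 5 x + 1


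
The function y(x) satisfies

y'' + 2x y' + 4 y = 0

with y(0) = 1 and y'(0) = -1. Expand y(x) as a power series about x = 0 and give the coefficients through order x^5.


Ansatz: y(x) = sum_{n>=0} a_n x^n, so y'(x) = sum_{n>=1} n a_n x^(n-1) and y''(x) = sum_{n>=2} n(n-1) a_n x^(n-2).
Substitute into P(x) y'' + Q(x) y' + R(x) y = 0 with P(x) = 1, Q(x) = 2x, R(x) = 4, and match powers of x.
Initial conditions: a_0 = 1, a_1 = -1.
Setting the coefficient of each power of x to zero and solving order by order (substituting the coefficients already found):
  x^0: 2 a_2 + 4 a_0 = 0  ->  2 a_2 = -4 a_0 = -4  ->  a_2 = -2
  x^1: 6 a_3 + 6 a_1 = 0  ->  6 a_3 = -6 a_1 = 6  ->  a_3 = 1
  x^2: 12 a_4 + 8 a_2 = 0  ->  12 a_4 = -8 a_2 = 16  ->  a_4 = 4/3
  x^3: 20 a_5 + 10 a_3 = 0  ->  20 a_5 = -10 a_3 = -10  ->  a_5 = -1/2
Truncated series: y(x) = 1 - x - 2 x^2 + x^3 + (4/3) x^4 - (1/2) x^5 + O(x^6).

a_0 = 1; a_1 = -1; a_2 = -2; a_3 = 1; a_4 = 4/3; a_5 = -1/2


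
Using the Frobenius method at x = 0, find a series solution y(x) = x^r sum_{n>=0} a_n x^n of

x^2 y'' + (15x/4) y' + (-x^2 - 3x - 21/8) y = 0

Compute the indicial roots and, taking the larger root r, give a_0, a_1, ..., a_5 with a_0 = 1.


Write in Frobenius form y'' + (p(x)/x) y' + (q(x)/x^2) y = 0:
  p(x) = 15/4,  q(x) = -x^2 - 3x - 21/8.
Indicial equation: r(r-1) + (15/4) r + (-21/8) = 0 -> roots r_1 = 3/4, r_2 = -7/2.
Take r = r_1 = 3/4. Let y(x) = x^r sum_{n>=0} a_n x^n with a_0 = 1.
Substitute y = x^r sum a_n x^n and match x^{r+n}. The recurrence is
  D(n) a_n - 3 a_{n-1} - 1 a_{n-2} = 0,  where D(n) = (r+n)(r+n-1) + (15/4)(r+n) + (-21/8).
  a_n = [3 a_{n-1} + 1 a_{n-2}] / D(n).
Since the indicial polynomial factors as (r - r_1)(r - r_2), D(n) = (r_1 + n - r_1)(r_1 + n - r_2) = n(n + 17/4).
Evaluating step by step (a_0 = 1):
  n = 1: D(1) = 1(1 + 17/4) = 21/4; numerator = 3(1) = 3; a_1 = (3)/(21/4) = 4/7
  n = 2: D(2) = 2(2 + 17/4) = 25/2; numerator = 3(4/7) + 1(1) = 19/7; a_2 = (19/7)/(25/2) = 38/175
  n = 3: D(3) = 3(3 + 17/4) = 87/4; numerator = 3(38/175) + 1(4/7) = 214/175; a_3 = (214/175)/(87/4) = 856/15225
  n = 4: D(4) = 4(4 + 17/4) = 33; numerator = 3(856/15225) + 1(38/175) = 1958/5075; a_4 = (1958/5075)/(33) = 178/15225
  n = 5: D(5) = 5(5 + 17/4) = 185/4; numerator = 3(178/15225) + 1(856/15225) = 278/3045; a_5 = (278/3045)/(185/4) = 1112/563325

r = 3/4; a_0 = 1; a_1 = 4/7; a_2 = 38/175; a_3 = 856/15225; a_4 = 178/15225; a_5 = 1112/563325


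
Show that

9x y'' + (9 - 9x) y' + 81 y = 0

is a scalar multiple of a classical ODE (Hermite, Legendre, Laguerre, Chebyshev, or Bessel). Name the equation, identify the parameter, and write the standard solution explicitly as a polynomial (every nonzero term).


All three coefficients share the factor 9; dividing through by 9 gives  x y'' + (1 - x) y' + 9 y = 0.
This matches the Laguerre equation x y'' + (1 - x) y' + n y = 0 with n = 9; the polynomial solution is L_9(x).
With y = sum_k a_k x^k, matching x^k gives (k+1)k a_{k+1} + (k+1) a_{k+1} - k a_k + n a_k = 0, i.e. (k+1)^2 a_{k+1} = (k - n) a_k = (k - 9) a_k. The right side vanishes at k = 9, so the series terminates at degree 9.
Standard normalization L_n(0) = 1 gives a_0 = 1. Work upward with a_{k+1} = (k - 9) a_k / (k+1)^2:
  a_1 = (0 - 9)(1) / 1^2 = -9/1 = -9
  a_2 = (1 - 9)(-9) / 2^2 = 72/4 = 18
  a_3 = (2 - 9)(18) / 3^2 = -126/9 = -14
  a_4 = (3 - 9)(-14) / 4^2 = 84/16 = 21/4
  a_5 = (4 - 9)(21/4) / 5^2 = (-105/4)/25 = -21/20
  a_6 = (5 - 9)(-21/20) / 6^2 = (21/5)/36 = 7/60
  a_7 = (6 - 9)(7/60) / 7^2 = (-7/20)/49 = -1/140
  a_8 = (7 - 9)(-1/140) / 8^2 = (1/70)/64 = 1/4480
  a_9 = (8 - 9)(1/4480) / 9^2 = (-1/4480)/81 = -1/362880
Hence L_9(x) = -x^9/362880 + x^8/4480 - x^7/140 + 7 x^6/60 - 21 x^5/20 + 21 x^4/4 - 14 x^3 + 18 x^2 - 9 x + 1.

L_9(x); series = -x^9/362880 + x^8/4480 - x^7/140 + 7 x^6/60 - 21 x^5/20 + 21 x^4/4 - 14 x^3 + 18 x^2 - 9 x + 1


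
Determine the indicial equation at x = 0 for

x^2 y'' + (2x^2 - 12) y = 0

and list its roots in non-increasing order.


Divide by x^2 to reach normal form y'' + P_1(x) y' + P_2(x) y = 0 with P_1(x) = 0 and P_2(x) = 2 - 12/x^2.
x = 0 is a singular point because the y-coefficient 2 - 12/x^2 has a pole at x = 0.
It is a regular singular point because x P_1(x) = p(x) = 0 and x^2 P_2(x) = q(x) = 2x^2 - 12 are polynomials, hence analytic at x = 0.
p(0) = 0,  q(0) = -12.
Indicial equation: r(r-1) + p(0) r + q(0) = 0, i.e. r^2 + (p(0) - 1) r + q(0) = 0, i.e. r^2 - 1 r - 12 = 0.
Discriminant: (-1)^2 - 4(-12) = 49, so r = (1 ± 7)/2.
Solving: r_1 = 4, r_2 = -3.

indicial: r^2 - 1 r - 12 = 0; roots r_1 = 4, r_2 = -3


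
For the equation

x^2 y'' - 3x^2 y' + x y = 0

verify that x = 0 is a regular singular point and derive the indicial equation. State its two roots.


Divide by x^2 to reach normal form y'' + P_1(x) y' + P_2(x) y = 0 with P_1(x) = -3 and P_2(x) = 1/x.
x = 0 is a singular point because the y-coefficient 1/x has a pole at x = 0.
It is a regular singular point because x P_1(x) = p(x) = -3x and x^2 P_2(x) = q(x) = x are polynomials, hence analytic at x = 0.
p(0) = 0,  q(0) = 0.
Indicial equation: r(r-1) + p(0) r + q(0) = 0, i.e. r^2 + (p(0) - 1) r + q(0) = 0, i.e. r^2 - 1 r = 0.
Discriminant: (-1)^2 - 4(0) = 1, so r = (1 ± 1)/2.
Solving: r_1 = 1, r_2 = 0.

indicial: r^2 - 1 r = 0; roots r_1 = 1, r_2 = 0


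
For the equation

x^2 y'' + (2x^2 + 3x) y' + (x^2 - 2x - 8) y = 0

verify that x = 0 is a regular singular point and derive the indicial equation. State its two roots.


Divide by x^2 to reach normal form y'' + P_1(x) y' + P_2(x) y = 0 with P_1(x) = 2 + 3/x and P_2(x) = 1 - 2/x - 8/x^2.
x = 0 is a singular point because the y'-coefficient 2 + 3/x has a pole at x = 0 and the y-coefficient 1 - 2/x - 8/x^2 has a pole at x = 0.
It is a regular singular point because x P_1(x) = p(x) = 2x + 3 and x^2 P_2(x) = q(x) = x^2 - 2x - 8 are polynomials, hence analytic at x = 0.
p(0) = 3,  q(0) = -8.
Indicial equation: r(r-1) + p(0) r + q(0) = 0, i.e. r^2 + (p(0) - 1) r + q(0) = 0, i.e. r^2 + 2 r - 8 = 0.
Discriminant: (2)^2 - 4(-8) = 36, so r = (-2 ± 6)/2.
Solving: r_1 = 2, r_2 = -4.

indicial: r^2 + 2 r - 8 = 0; roots r_1 = 2, r_2 = -4


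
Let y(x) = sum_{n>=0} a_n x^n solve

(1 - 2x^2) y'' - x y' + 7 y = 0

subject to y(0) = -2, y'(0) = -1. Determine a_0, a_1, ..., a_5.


Ansatz: y(x) = sum_{n>=0} a_n x^n, so y'(x) = sum_{n>=1} n a_n x^(n-1) and y''(x) = sum_{n>=2} n(n-1) a_n x^(n-2).
Substitute into P(x) y'' + Q(x) y' + R(x) y = 0 with P(x) = 1 - 2x^2, Q(x) = -x, R(x) = 7, and match powers of x.
Initial conditions: a_0 = -2, a_1 = -1.
Setting the coefficient of each power of x to zero and solving order by order (substituting the coefficients already found):
  x^0: 2 a_2 + 7 a_0 = 0  ->  2 a_2 = -7 a_0 = 14  ->  a_2 = 7
  x^1: 6 a_3 + 6 a_1 = 0  ->  6 a_3 = -6 a_1 = 6  ->  a_3 = 1
  x^2: 12 a_4 + a_2 = 0  ->  12 a_4 = -a_2 = -7  ->  a_4 = -7/12
  x^3: 20 a_5 - 8 a_3 = 0  ->  20 a_5 = 8 a_3 = 8  ->  a_5 = 2/5
Truncated series: y(x) = -2 - x + 7 x^2 + x^3 - (7/12) x^4 + (2/5) x^5 + O(x^6).

a_0 = -2; a_1 = -1; a_2 = 7; a_3 = 1; a_4 = -7/12; a_5 = 2/5


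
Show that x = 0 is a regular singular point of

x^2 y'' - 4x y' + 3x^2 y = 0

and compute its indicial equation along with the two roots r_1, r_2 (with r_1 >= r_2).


Divide by x^2 to reach normal form y'' + P_1(x) y' + P_2(x) y = 0 with P_1(x) = -4/x and P_2(x) = 3.
x = 0 is a singular point because the y'-coefficient -4/x has a pole at x = 0.
It is a regular singular point because x P_1(x) = p(x) = -4 and x^2 P_2(x) = q(x) = 3x^2 are polynomials, hence analytic at x = 0.
p(0) = -4,  q(0) = 0.
Indicial equation: r(r-1) + p(0) r + q(0) = 0, i.e. r^2 + (p(0) - 1) r + q(0) = 0, i.e. r^2 - 5 r = 0.
Discriminant: (-5)^2 - 4(0) = 25, so r = (5 ± 5)/2.
Solving: r_1 = 5, r_2 = 0.

indicial: r^2 - 5 r = 0; roots r_1 = 5, r_2 = 0


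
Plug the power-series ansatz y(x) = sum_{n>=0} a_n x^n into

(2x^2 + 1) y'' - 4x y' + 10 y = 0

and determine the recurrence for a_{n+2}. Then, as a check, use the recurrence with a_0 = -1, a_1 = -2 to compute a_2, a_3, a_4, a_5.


Substitute y = sum_n a_n x^n.
(1 + 2 x^2) y'' contributes (n+2)(n+1) a_{n+2} + 2 n(n-1) a_n at x^n.
-4 x y'(x) contributes -4 n a_n at x^n.
10 y(x) contributes 10 a_n at x^n.
Matching x^n: (n+2)(n+1) a_{n+2} + (2 n(n-1) - 4 n + 10) a_n = 0.
Thus a_{n+2} = (-2 n(n-1) + 4 n - 10) / ((n+1)(n+2)) * a_n.

Check with a_0 = -1, a_1 = -2 (apply the recurrence for n = 0, 1, 2, 3): a_0 = -1, a_1 = -2, a_2 = 5, a_3 = 2, a_4 = -5/2, a_5 = -1.

a_(n+2) = (-2 n(n-1) + 4 n - 10) / ((n+1)(n+2)) * a_n; check: a_0 = -1, a_1 = -2, a_2 = 5, a_3 = 2, a_4 = -5/2, a_5 = -1


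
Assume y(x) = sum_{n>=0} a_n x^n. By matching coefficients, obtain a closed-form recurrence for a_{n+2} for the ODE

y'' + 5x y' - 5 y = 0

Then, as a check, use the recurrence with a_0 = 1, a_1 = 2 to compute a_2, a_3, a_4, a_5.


Substitute y = sum_n a_n x^n.
y''(x) has coefficient (n+2)(n+1) a_{n+2} at x^n;
5 x y'(x) has coefficient 5 n a_n at x^n (shift);
-5 y(x) has coefficient -5 a_n at x^n.
Matching x^n: (n+2)(n+1) a_{n+2} + (5n - 5) a_n = 0.
Thus a_{n+2} = (-5n + 5) / ((n+1)(n+2)) * a_n.

Check with a_0 = 1, a_1 = 2 (apply the recurrence for n = 0, 1, 2, 3): a_0 = 1, a_1 = 2, a_2 = 5/2, a_3 = 0, a_4 = -25/24, a_5 = 0.

a_(n+2) = (-5n + 5) / ((n+1)(n+2)) * a_n; check: a_0 = 1, a_1 = 2, a_2 = 5/2, a_3 = 0, a_4 = -25/24, a_5 = 0


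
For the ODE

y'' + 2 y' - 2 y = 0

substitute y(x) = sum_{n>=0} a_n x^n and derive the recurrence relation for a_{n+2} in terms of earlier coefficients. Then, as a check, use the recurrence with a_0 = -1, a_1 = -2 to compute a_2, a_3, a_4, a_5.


Substitute y = sum_n a_n x^n.
y''(x) has coefficient (n+2)(n+1) a_{n+2} at x^n;
2 y'(x) has coefficient 2 (n+1) a_{n+1} at x^n;
-2 y(x) has coefficient -2 a_n at x^n.
Matching x^n: (n+2)(n+1) a_{n+2} + 2 (n+1) a_{n+1} - 2 a_n = 0.
Thus a_{n+2} = [-2 (n+1) a_{n+1} + 2 a_n] / ((n+1)(n+2)).

Check with a_0 = -1, a_1 = -2 (apply the recurrence for n = 0, 1, 2, 3): a_0 = -1, a_1 = -2, a_2 = 1, a_3 = -4/3, a_4 = 5/6, a_5 = -7/15.

a_(n+2) = [-2 (n+1) a_(n+1) + 2 a_n] / ((n+1)(n+2)); check: a_0 = -1, a_1 = -2, a_2 = 1, a_3 = -4/3, a_4 = 5/6, a_5 = -7/15
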